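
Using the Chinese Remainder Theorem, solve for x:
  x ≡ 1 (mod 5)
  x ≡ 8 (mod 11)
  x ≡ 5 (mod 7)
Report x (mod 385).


Moduli 5, 11, 7 are pairwise coprime; by CRT there is a unique solution modulo M = 5 · 11 · 7 = 385.
Solve pairwise, accumulating the modulus:
  Start with x ≡ 1 (mod 5).
  Combine with x ≡ 8 (mod 11): since gcd(5, 11) = 1, we get a unique residue mod 55.
    Write x = 1 + 5·t and substitute into x ≡ 8 (mod 11): 5·t ≡ 8 − 1 = 7 (mod 11).
    The inverse of 5 mod 11 is 9 (since 5·9 = 45 = 4·11 + 1), so t ≡ 9·7 = 63 ≡ 8 (mod 11).
    Then x = 1 + 5·8 = 41, valid modulo lcm(5, 11) = 55: x ≡ 41 (mod 55).
  Combine with x ≡ 5 (mod 7): since gcd(55, 7) = 1, we get a unique residue mod 385.
    Write x = 41 + 55·t and substitute into x ≡ 5 (mod 7): 55·t ≡ 5 − 41 = -36 (mod 7).
    Reduce coefficients mod 7: 6·t ≡ 6 (mod 7).
    The inverse of 6 mod 7 is 6 (since 6·6 = 36 = 5·7 + 1), so t ≡ 6·6 = 36 ≡ 1 (mod 7).
    Then x = 41 + 55·1 = 96, valid modulo lcm(55, 7) = 385: x ≡ 96 (mod 385).
Verify: 96 mod 5 = 1 ✓, 96 mod 11 = 8 ✓, 96 mod 7 = 5 ✓.

x ≡ 96 (mod 385).


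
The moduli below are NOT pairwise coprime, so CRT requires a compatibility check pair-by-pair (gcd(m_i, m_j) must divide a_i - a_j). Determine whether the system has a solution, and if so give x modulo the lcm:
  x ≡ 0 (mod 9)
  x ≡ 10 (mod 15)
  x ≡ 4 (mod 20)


Moduli 9, 15, 20 are not pairwise coprime, so CRT works modulo lcm(m_i) when all pairwise compatibility conditions hold.
Pairwise compatibility: gcd(m_i, m_j) must divide a_i - a_j for every pair.
Merge one congruence at a time:
  Start: x ≡ 0 (mod 9).
  Combine with x ≡ 10 (mod 15): gcd(9, 15) = 3, and 10 - 0 = 10 is NOT divisible by 3.
    ⇒ system is inconsistent (no integer solution).

No solution (the system is inconsistent).


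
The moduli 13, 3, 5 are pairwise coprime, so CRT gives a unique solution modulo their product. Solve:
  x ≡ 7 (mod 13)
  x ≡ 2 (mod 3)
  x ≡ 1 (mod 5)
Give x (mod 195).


Moduli 13, 3, 5 are pairwise coprime; by CRT there is a unique solution modulo M = 13 · 3 · 5 = 195.
Solve pairwise, accumulating the modulus:
  Start with x ≡ 7 (mod 13).
  Combine with x ≡ 2 (mod 3): since gcd(13, 3) = 1, we get a unique residue mod 39.
    Write x = 7 + 13·t and substitute into x ≡ 2 (mod 3): 13·t ≡ 2 − 7 = -5 (mod 3).
    Reduce coefficients mod 3: 1·t ≡ 1 (mod 3).
    So t ≡ 1 (mod 3).
    Then x = 7 + 13·1 = 20, valid modulo lcm(13, 3) = 39: x ≡ 20 (mod 39).
  Combine with x ≡ 1 (mod 5): since gcd(39, 5) = 1, we get a unique residue mod 195.
    Write x = 20 + 39·t and substitute into x ≡ 1 (mod 5): 39·t ≡ 1 − 20 = -19 (mod 5).
    Reduce coefficients mod 5: 4·t ≡ 1 (mod 5).
    The inverse of 4 mod 5 is 4 (since 4·4 = 16 = 3·5 + 1), so t ≡ 4·1 = 4 ≡ 4 (mod 5).
    Then x = 20 + 39·4 = 176, valid modulo lcm(39, 5) = 195: x ≡ 176 (mod 195).
Verify: 176 mod 13 = 7 ✓, 176 mod 3 = 2 ✓, 176 mod 5 = 1 ✓.

x ≡ 176 (mod 195).


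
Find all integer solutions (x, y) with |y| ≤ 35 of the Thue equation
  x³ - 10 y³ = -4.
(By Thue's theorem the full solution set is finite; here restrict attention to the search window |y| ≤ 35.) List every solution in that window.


The equation is x³ - 10y³ = -4. For fixed y, x³ = 10·y³ − 4, so a solution requires the RHS to be a perfect cube.
Strategy: iterate y from -35 to 35, compute RHS = 10·y³ − 4, and check whether it is a (positive or negative) perfect cube.
Check small values of y:
  y = 0: RHS = -4 is not a perfect cube.
  y = 1: RHS = 6 is not a perfect cube.
  y = -1: RHS = -14 is not a perfect cube.
  y = 2: RHS = 76 is not a perfect cube.
  y = -2: RHS = -84 is not a perfect cube.
  y = 3: RHS = 266 is not a perfect cube.
  y = -3: RHS = -274 is not a perfect cube.
Continuing the search up to |y| = 35 finds no solutions either.
No (x, y) in the scanned range satisfies the equation.

No integer solutions with |y| ≤ 35.


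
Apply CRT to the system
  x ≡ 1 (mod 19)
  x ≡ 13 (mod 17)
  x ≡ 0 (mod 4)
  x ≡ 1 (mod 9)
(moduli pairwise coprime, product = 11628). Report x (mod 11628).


Product of moduli M = 19 · 17 · 4 · 9 = 11628.
Merge one congruence at a time:
  Start: x ≡ 1 (mod 19).
  Combine with x ≡ 13 (mod 17); new modulus lcm = 323.
    Write x = 1 + 19·t and substitute into x ≡ 13 (mod 17): 19·t ≡ 13 − 1 = 12 (mod 17).
    Reduce coefficients mod 17: 2·t ≡ 12 (mod 17).
    The inverse of 2 mod 17 is 9 (since 2·9 = 18 = 1·17 + 1), so t ≡ 9·12 = 108 ≡ 6 (mod 17).
    Then x = 1 + 19·6 = 115, valid modulo lcm(19, 17) = 323: x ≡ 115 (mod 323).
  Combine with x ≡ 0 (mod 4); new modulus lcm = 1292.
    Write x = 115 + 323·t and substitute into x ≡ 0 (mod 4): 323·t ≡ 0 − 115 = -115 (mod 4).
    Reduce coefficients mod 4: 3·t ≡ 1 (mod 4).
    The inverse of 3 mod 4 is 3 (since 3·3 = 9 = 2·4 + 1), so t ≡ 3·1 = 3 ≡ 3 (mod 4).
    Then x = 115 + 323·3 = 1084, valid modulo lcm(323, 4) = 1292: x ≡ 1084 (mod 1292).
  Combine with x ≡ 1 (mod 9); new modulus lcm = 11628.
    Write x = 1084 + 1292·t and substitute into x ≡ 1 (mod 9): 1292·t ≡ 1 − 1084 = -1083 (mod 9).
    Reduce coefficients mod 9: 5·t ≡ 6 (mod 9).
    The inverse of 5 mod 9 is 2 (since 5·2 = 10 = 1·9 + 1), so t ≡ 2·6 = 12 ≡ 3 (mod 9).
    Then x = 1084 + 1292·3 = 4960, valid modulo lcm(1292, 9) = 11628: x ≡ 4960 (mod 11628).
Verify against each original: 4960 mod 19 = 1, 4960 mod 17 = 13, 4960 mod 4 = 0, 4960 mod 9 = 1.

x ≡ 4960 (mod 11628).


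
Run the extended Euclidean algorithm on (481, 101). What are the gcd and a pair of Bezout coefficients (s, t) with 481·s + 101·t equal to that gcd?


Euclidean algorithm on (481, 101) — divide until remainder is 0:
  481 = 4 · 101 + 77
  101 = 1 · 77 + 24
  77 = 3 · 24 + 5
  24 = 4 · 5 + 4
  5 = 1 · 4 + 1
  4 = 4 · 1 + 0
gcd(481, 101) = 1.
Track Bezout coefficients alongside the remainders: start with r₀ = 481 = a·1 + b·0 (s = 1, t = 0) and r₁ = 101 = a·0 + b·1 (s = 0, t = 1); each new remainder r_{k+1} = r_{k-1} − q_k·r_k inherits s_{k+1} = s_{k-1} − q_k·s_k, t_{k+1} = t_{k-1} − q_k·t_k, so r_k = a·s_k + b·t_k at every step:
  q = 4: r = 77, s = 1 − 4·0 = 1, t = 0 − 4·1 = -4  (check: 481·1 + 101·(-4) = 77)
  q = 1: r = 24, s = 0 − 1·1 = -1, t = 1 − 1·(-4) = 5  (check: 481·(-1) + 101·5 = 24)
  q = 3: r = 5, s = 1 − 3·(-1) = 4, t = -4 − 3·5 = -19  (check: 481·4 + 101·(-19) = 5)
  q = 4: r = 4, s = -1 − 4·4 = -17, t = 5 − 4·(-19) = 81  (check: 481·(-17) + 101·81 = 4)
  q = 1: r = 1, s = 4 − 1·(-17) = 21, t = -19 − 1·81 = -100  (check: 481·21 + 101·(-100) = 1)
The row with r = 1 (the gcd) gives the Bezout coefficients s = 21, t = -100.
Result: 481 · (21) + 101 · (-100) = 1.

gcd(481, 101) = 1; s = 21, t = -100 (check: 481·21 + 101·(-100) = 1).


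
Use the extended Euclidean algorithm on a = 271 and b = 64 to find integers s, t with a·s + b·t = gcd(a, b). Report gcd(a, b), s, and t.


Euclidean algorithm on (271, 64) — divide until remainder is 0:
  271 = 4 · 64 + 15
  64 = 4 · 15 + 4
  15 = 3 · 4 + 3
  4 = 1 · 3 + 1
  3 = 3 · 1 + 0
gcd(271, 64) = 1.
Track Bezout coefficients alongside the remainders: start with r₀ = 271 = a·1 + b·0 (s = 1, t = 0) and r₁ = 64 = a·0 + b·1 (s = 0, t = 1); each new remainder r_{k+1} = r_{k-1} − q_k·r_k inherits s_{k+1} = s_{k-1} − q_k·s_k, t_{k+1} = t_{k-1} − q_k·t_k, so r_k = a·s_k + b·t_k at every step:
  q = 4: r = 15, s = 1 − 4·0 = 1, t = 0 − 4·1 = -4  (check: 271·1 + 64·(-4) = 15)
  q = 4: r = 4, s = 0 − 4·1 = -4, t = 1 − 4·(-4) = 17  (check: 271·(-4) + 64·17 = 4)
  q = 3: r = 3, s = 1 − 3·(-4) = 13, t = -4 − 3·17 = -55  (check: 271·13 + 64·(-55) = 3)
  q = 1: r = 1, s = -4 − 1·13 = -17, t = 17 − 1·(-55) = 72  (check: 271·(-17) + 64·72 = 1)
The row with r = 1 (the gcd) gives the Bezout coefficients s = -17, t = 72.
Result: 271 · (-17) + 64 · (72) = 1.

gcd(271, 64) = 1; s = -17, t = 72 (check: 271·(-17) + 64·72 = 1).


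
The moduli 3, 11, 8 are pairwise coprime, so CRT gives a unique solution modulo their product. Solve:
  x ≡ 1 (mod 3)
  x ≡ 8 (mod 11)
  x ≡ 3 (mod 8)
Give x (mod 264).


Moduli 3, 11, 8 are pairwise coprime; by CRT there is a unique solution modulo M = 3 · 11 · 8 = 264.
Solve pairwise, accumulating the modulus:
  Start with x ≡ 1 (mod 3).
  Combine with x ≡ 8 (mod 11): since gcd(3, 11) = 1, we get a unique residue mod 33.
    Write x = 1 + 3·t and substitute into x ≡ 8 (mod 11): 3·t ≡ 8 − 1 = 7 (mod 11).
    The inverse of 3 mod 11 is 4 (since 3·4 = 12 = 1·11 + 1), so t ≡ 4·7 = 28 ≡ 6 (mod 11).
    Then x = 1 + 3·6 = 19, valid modulo lcm(3, 11) = 33: x ≡ 19 (mod 33).
  Combine with x ≡ 3 (mod 8): since gcd(33, 8) = 1, we get a unique residue mod 264.
    Write x = 19 + 33·t and substitute into x ≡ 3 (mod 8): 33·t ≡ 3 − 19 = -16 (mod 8).
    Reduce coefficients mod 8: 1·t ≡ 0 (mod 8).
    So t ≡ 0 (mod 8).
    Then x = 19 + 33·0 = 19, valid modulo lcm(33, 8) = 264: x ≡ 19 (mod 264).
Verify: 19 mod 3 = 1 ✓, 19 mod 11 = 8 ✓, 19 mod 8 = 3 ✓.

x ≡ 19 (mod 264).


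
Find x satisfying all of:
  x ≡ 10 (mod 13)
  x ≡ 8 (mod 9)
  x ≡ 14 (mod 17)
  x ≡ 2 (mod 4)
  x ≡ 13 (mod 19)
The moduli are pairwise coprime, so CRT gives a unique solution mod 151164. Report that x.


Product of moduli M = 13 · 9 · 17 · 4 · 19 = 151164.
Merge one congruence at a time:
  Start: x ≡ 10 (mod 13).
  Combine with x ≡ 8 (mod 9); new modulus lcm = 117.
    Write x = 10 + 13·t and substitute into x ≡ 8 (mod 9): 13·t ≡ 8 − 10 = -2 (mod 9).
    Reduce coefficients mod 9: 4·t ≡ 7 (mod 9).
    The inverse of 4 mod 9 is 7 (since 4·7 = 28 = 3·9 + 1), so t ≡ 7·7 = 49 ≡ 4 (mod 9).
    Then x = 10 + 13·4 = 62, valid modulo lcm(13, 9) = 117: x ≡ 62 (mod 117).
  Combine with x ≡ 14 (mod 17); new modulus lcm = 1989.
    Write x = 62 + 117·t and substitute into x ≡ 14 (mod 17): 117·t ≡ 14 − 62 = -48 (mod 17).
    Reduce coefficients mod 17: 15·t ≡ 3 (mod 17).
    The inverse of 15 mod 17 is 8 (since 15·8 = 120 = 7·17 + 1), so t ≡ 8·3 = 24 ≡ 7 (mod 17).
    Then x = 62 + 117·7 = 881, valid modulo lcm(117, 17) = 1989: x ≡ 881 (mod 1989).
  Combine with x ≡ 2 (mod 4); new modulus lcm = 7956.
    Write x = 881 + 1989·t and substitute into x ≡ 2 (mod 4): 1989·t ≡ 2 − 881 = -879 (mod 4).
    Reduce coefficients mod 4: 1·t ≡ 1 (mod 4).
    So t ≡ 1 (mod 4).
    Then x = 881 + 1989·1 = 2870, valid modulo lcm(1989, 4) = 7956: x ≡ 2870 (mod 7956).
  Combine with x ≡ 13 (mod 19); new modulus lcm = 151164.
    Write x = 2870 + 7956·t and substitute into x ≡ 13 (mod 19): 7956·t ≡ 13 − 2870 = -2857 (mod 19).
    Reduce coefficients mod 19: 14·t ≡ 12 (mod 19).
    The inverse of 14 mod 19 is 15 (since 14·15 = 210 = 11·19 + 1), so t ≡ 15·12 = 180 ≡ 9 (mod 19).
    Then x = 2870 + 7956·9 = 74474, valid modulo lcm(7956, 19) = 151164: x ≡ 74474 (mod 151164).
Verify against each original: 74474 mod 13 = 10, 74474 mod 9 = 8, 74474 mod 17 = 14, 74474 mod 4 = 2, 74474 mod 19 = 13.

x ≡ 74474 (mod 151164).


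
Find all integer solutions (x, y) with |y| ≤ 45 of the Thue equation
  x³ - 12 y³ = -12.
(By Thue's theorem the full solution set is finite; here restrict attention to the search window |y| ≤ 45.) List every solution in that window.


The equation is x³ - 12y³ = -12. For fixed y, x³ = 12·y³ − 12, so a solution requires the RHS to be a perfect cube.
Strategy: iterate y from -45 to 45, compute RHS = 12·y³ − 12, and check whether it is a (positive or negative) perfect cube.
Check small values of y:
  y = 0: RHS = -12 is not a perfect cube.
  y = 1: RHS = 0 = (0)³ ⇒ x = 0 works.
  y = -1: RHS = -24 is not a perfect cube.
  y = 2: RHS = 84 is not a perfect cube.
  y = -2: RHS = -108 is not a perfect cube.
  y = 3: RHS = 312 is not a perfect cube.
  y = -3: RHS = -336 is not a perfect cube.
Continuing the search up to |y| = 45 finds no further solutions beyond those listed.
Collected solutions: (0, 1).

Solutions (with |y| ≤ 45): (0, 1).


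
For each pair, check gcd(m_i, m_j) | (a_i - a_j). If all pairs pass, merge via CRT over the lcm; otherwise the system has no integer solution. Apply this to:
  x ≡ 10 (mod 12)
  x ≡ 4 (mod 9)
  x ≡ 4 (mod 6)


Moduli 12, 9, 6 are not pairwise coprime, so CRT works modulo lcm(m_i) when all pairwise compatibility conditions hold.
Pairwise compatibility: gcd(m_i, m_j) must divide a_i - a_j for every pair.
Merge one congruence at a time:
  Start: x ≡ 10 (mod 12).
  Combine with x ≡ 4 (mod 9): gcd(12, 9) = 3; 4 - 10 = -6, which IS divisible by 3, so compatible.
    Write x = 10 + 12·t and substitute into x ≡ 4 (mod 9): 12·t ≡ 4 − 10 = -6 (mod 9).
    Divide the congruence (and modulus) by g = 3: 4·t ≡ -2 (mod 3).
    Reduce coefficients mod 3: 1·t ≡ 1 (mod 3).
    So t ≡ 1 (mod 3).
    Then x = 10 + 12·1 = 22, valid modulo lcm(12, 9) = 36: x ≡ 22 (mod 36).
  Combine with x ≡ 4 (mod 6): gcd(36, 6) = 6; 4 - 22 = -18, which IS divisible by 6, so compatible.
    Write x = 22 + 36·t and substitute into x ≡ 4 (mod 6): 36·t ≡ 4 − 22 = -18 (mod 6).
    Divide the congruence (and modulus) by g = 6: 6·t ≡ -3 (mod 1).
    Modulo 1 every t works; take t = 0.
    Then x = 22 + 36·0 = 22, valid modulo lcm(36, 6) = 36: x ≡ 22 (mod 36).
Verify: 22 mod 12 = 10, 22 mod 9 = 4, 22 mod 6 = 4.

x ≡ 22 (mod 36).


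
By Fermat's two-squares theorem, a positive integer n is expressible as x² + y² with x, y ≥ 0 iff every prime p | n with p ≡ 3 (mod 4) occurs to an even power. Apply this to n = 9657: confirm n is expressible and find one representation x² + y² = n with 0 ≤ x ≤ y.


Step 1: Factor n = 9657 = 3^2 · 29 · 37.
Step 2: Check the mod-4 condition on each prime factor: 3 ≡ 3 (mod 4), exponent 2 (must be even); 29 ≡ 1 (mod 4), exponent 1; 37 ≡ 1 (mod 4), exponent 1.
All primes ≡ 3 (mod 4) appear to even exponent (or don't appear), so by the two-squares theorem n IS expressible as a sum of two squares.
Step 3: Build a representation. Group n = k² · m with k = 3 and m = 29 · 37 = 1073 (a product of primes ≡ 1 (mod 4)); a representation of m scales to one of n via (k·x)² + (k·y)² = k²(x² + y²). Each prime p ≡ 1 (mod 4) is itself a sum of two squares; find a² by testing p − a² for a perfect square:
  29: 29 − 1² = 28, 29 − 2² = 25 = 5² ⇒ 29 = 2² + 5².
  37: 37 − 1² = 36 = 6² ⇒ 37 = 1² + 6².
  Combine using the Brahmagupta–Fibonacci identity (a² + b²)(c² + d²) = (ac − bd)² + (ad + bc)² = (ac + bd)² + (ad − bc)²:
  29 · 37 = 1073: from (2² + 5²)(1² + 6²), take (2·1 − 5·6, 2·6 + 5·1) = (2 − 30, 12 + 5) = (-28, 17); dropping signs (only squares matter) gives (28, 17); check 28² + 17² = 784 + 289 = 1073 ✓.
  Scale by k = 3: (3·28, 3·17) = (84, 51).
Step 4: Order so x ≤ y and verify: 51² + 84² = 2601 + 7056 = 9657 = n. ✓

n = 9657 = 51² + 84² (one valid representation with x ≤ y).


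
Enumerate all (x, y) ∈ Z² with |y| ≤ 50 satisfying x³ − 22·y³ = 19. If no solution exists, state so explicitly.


The equation is x³ - 22y³ = 19. For fixed y, x³ = 22·y³ + 19, so a solution requires the RHS to be a perfect cube.
Strategy: iterate y from -50 to 50, compute RHS = 22·y³ + 19, and check whether it is a (positive or negative) perfect cube.
Check small values of y:
  y = 0: RHS = 19 is not a perfect cube.
  y = 1: RHS = 41 is not a perfect cube.
  y = -1: RHS = -3 is not a perfect cube.
  y = 2: RHS = 195 is not a perfect cube.
  y = -2: RHS = -157 is not a perfect cube.
  y = 3: RHS = 613 is not a perfect cube.
  y = -3: RHS = -575 is not a perfect cube.
Continuing the search up to |y| = 50 finds no solutions either.
No (x, y) in the scanned range satisfies the equation.

No integer solutions with |y| ≤ 50.


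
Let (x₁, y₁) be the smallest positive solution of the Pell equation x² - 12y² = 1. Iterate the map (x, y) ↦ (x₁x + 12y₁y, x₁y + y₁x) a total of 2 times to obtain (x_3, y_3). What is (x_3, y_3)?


Step 1: Find the fundamental solution (x₁, y₁) of x² - 12y² = 1.
  Expand √12 as a continued fraction. a₀ = ⌊√12⌋ = 3; iterate m_{k+1} = d_k·a_k − m_k, d_{k+1} = (12 − m_{k+1}²)/d_k, a_{k+1} = ⌊(a₀ + m_{k+1})/d_{k+1}⌋ (starting m₀ = 0, d₀ = 1), with convergents p_k = a_k·p_{k-1} + p_{k-2}, q_k = a_k·q_{k-1} + q_{k-2} (p₋₁ = 1, q₋₁ = 0):
  k = 0: a₀ = 3; p₀/q₀ = 3/1; p₀² − 12·q₀² = 9 − 12 = -3.
  k = 1: m = 3, d = 3, a = ⌊(3 + 3)/3⌋ = 2; p/q = (2·3 + 1)/(2·1 + 0) = 7/2; p² − 12·q² = 49 − 48 = 1.
  The first convergent with p² − 12·q² = 1 gives the fundamental solution (x₁, y₁) = (7, 2).
Step 2: Apply the recurrence (x_{n+1}, y_{n+1}) = (x₁x_n + 12y₁y_n, x₁y_n + y₁x_n) repeatedly.
  From (x_1, y_1) = (7, 2): x_2 = 7·7 + 12·2·2 = 97; y_2 = 7·2 + 2·7 = 28.
  From (x_2, y_2) = (97, 28): x_3 = 7·97 + 12·2·28 = 1351; y_3 = 7·28 + 2·97 = 390.
Step 3: Verify x_3² - 12·y_3² = 1825201 - 1825200 = 1 (should be 1). ✓

(x_1, y_1) = (7, 2); (x_3, y_3) = (1351, 390).


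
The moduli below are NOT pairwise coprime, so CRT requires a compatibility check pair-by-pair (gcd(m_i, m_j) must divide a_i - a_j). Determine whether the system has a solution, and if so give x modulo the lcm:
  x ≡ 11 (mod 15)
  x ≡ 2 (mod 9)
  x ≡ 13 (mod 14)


Moduli 15, 9, 14 are not pairwise coprime, so CRT works modulo lcm(m_i) when all pairwise compatibility conditions hold.
Pairwise compatibility: gcd(m_i, m_j) must divide a_i - a_j for every pair.
Merge one congruence at a time:
  Start: x ≡ 11 (mod 15).
  Combine with x ≡ 2 (mod 9): gcd(15, 9) = 3; 2 - 11 = -9, which IS divisible by 3, so compatible.
    Write x = 11 + 15·t and substitute into x ≡ 2 (mod 9): 15·t ≡ 2 − 11 = -9 (mod 9).
    Divide the congruence (and modulus) by g = 3: 5·t ≡ -3 (mod 3).
    Reduce coefficients mod 3: 2·t ≡ 0 (mod 3).
    The inverse of 2 mod 3 is 2 (since 2·2 = 4 = 1·3 + 1), so t ≡ 2·0 = 0 ≡ 0 (mod 3).
    Then x = 11 + 15·0 = 11, valid modulo lcm(15, 9) = 45: x ≡ 11 (mod 45).
  Combine with x ≡ 13 (mod 14): gcd(45, 14) = 1; 13 - 11 = 2, which IS divisible by 1, so compatible.
    Write x = 11 + 45·t and substitute into x ≡ 13 (mod 14): 45·t ≡ 13 − 11 = 2 (mod 14).
    Reduce coefficients mod 14: 3·t ≡ 2 (mod 14).
    The inverse of 3 mod 14 is 5 (since 3·5 = 15 = 1·14 + 1), so t ≡ 5·2 = 10 ≡ 10 (mod 14).
    Then x = 11 + 45·10 = 461, valid modulo lcm(45, 14) = 630: x ≡ 461 (mod 630).
Verify: 461 mod 15 = 11, 461 mod 9 = 2, 461 mod 14 = 13.

x ≡ 461 (mod 630).


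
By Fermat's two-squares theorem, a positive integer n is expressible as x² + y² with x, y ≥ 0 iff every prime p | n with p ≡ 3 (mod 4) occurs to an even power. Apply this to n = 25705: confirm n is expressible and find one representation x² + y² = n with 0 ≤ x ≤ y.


Step 1: Factor n = 25705 = 5 · 53 · 97.
Step 2: Check the mod-4 condition on each prime factor: 5 ≡ 1 (mod 4), exponent 1; 53 ≡ 1 (mod 4), exponent 1; 97 ≡ 1 (mod 4), exponent 1.
All primes ≡ 3 (mod 4) appear to even exponent (or don't appear), so by the two-squares theorem n IS expressible as a sum of two squares.
Step 3: Build a representation. Here n = 5 · 53 · 97 is a product of primes ≡ 1 (mod 4). Each prime p ≡ 1 (mod 4) is itself a sum of two squares; find a² by testing p − a² for a perfect square:
  5: 5 − 1² = 4 = 2² ⇒ 5 = 1² + 2².
  53: 53 − 1² = 52, 53 − 2² = 49 = 7² ⇒ 53 = 2² + 7².
  97: 97 − 1² = 96, 97 − 2² = 93, 97 − 3² = 88, 97 − 4² = 81 = 9² ⇒ 97 = 4² + 9².
  Combine using the Brahmagupta–Fibonacci identity (a² + b²)(c² + d²) = (ac − bd)² + (ad + bc)² = (ac + bd)² + (ad − bc)²:
  5 · 53 = 265: from (1² + 2²)(2² + 7²), take (1·2 − 2·7, 1·7 + 2·2) = (2 − 14, 7 + 4) = (-12, 11); dropping signs (only squares matter) gives (12, 11); check 12² + 11² = 144 + 121 = 265 ✓.
  265 · 97 = 25705: from (12² + 11²)(4² + 9²), take (12·4 − 11·9, 12·9 + 11·4) = (48 − 99, 108 + 44) = (-51, 152); dropping signs (only squares matter) gives (51, 152); check 51² + 152² = 2601 + 23104 = 25705 ✓.
Step 4: Order so x ≤ y and verify: 51² + 152² = 2601 + 23104 = 25705 = n. ✓

n = 25705 = 51² + 152² (one valid representation with x ≤ y).


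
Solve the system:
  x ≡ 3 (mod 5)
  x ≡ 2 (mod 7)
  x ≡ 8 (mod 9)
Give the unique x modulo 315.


Moduli 5, 7, 9 are pairwise coprime; by CRT there is a unique solution modulo M = 5 · 7 · 9 = 315.
Solve pairwise, accumulating the modulus:
  Start with x ≡ 3 (mod 5).
  Combine with x ≡ 2 (mod 7): since gcd(5, 7) = 1, we get a unique residue mod 35.
    Write x = 3 + 5·t and substitute into x ≡ 2 (mod 7): 5·t ≡ 2 − 3 = -1 (mod 7).
    Reduce coefficients mod 7: 5·t ≡ 6 (mod 7).
    The inverse of 5 mod 7 is 3 (since 5·3 = 15 = 2·7 + 1), so t ≡ 3·6 = 18 ≡ 4 (mod 7).
    Then x = 3 + 5·4 = 23, valid modulo lcm(5, 7) = 35: x ≡ 23 (mod 35).
  Combine with x ≡ 8 (mod 9): since gcd(35, 9) = 1, we get a unique residue mod 315.
    Write x = 23 + 35·t and substitute into x ≡ 8 (mod 9): 35·t ≡ 8 − 23 = -15 (mod 9).
    Reduce coefficients mod 9: 8·t ≡ 3 (mod 9).
    The inverse of 8 mod 9 is 8 (since 8·8 = 64 = 7·9 + 1), so t ≡ 8·3 = 24 ≡ 6 (mod 9).
    Then x = 23 + 35·6 = 233, valid modulo lcm(35, 9) = 315: x ≡ 233 (mod 315).
Verify: 233 mod 5 = 3 ✓, 233 mod 7 = 2 ✓, 233 mod 9 = 8 ✓.

x ≡ 233 (mod 315).


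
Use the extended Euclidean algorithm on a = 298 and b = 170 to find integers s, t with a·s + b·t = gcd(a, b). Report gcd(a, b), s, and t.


Euclidean algorithm on (298, 170) — divide until remainder is 0:
  298 = 1 · 170 + 128
  170 = 1 · 128 + 42
  128 = 3 · 42 + 2
  42 = 21 · 2 + 0
gcd(298, 170) = 2.
Track Bezout coefficients alongside the remainders: start with r₀ = 298 = a·1 + b·0 (s = 1, t = 0) and r₁ = 170 = a·0 + b·1 (s = 0, t = 1); each new remainder r_{k+1} = r_{k-1} − q_k·r_k inherits s_{k+1} = s_{k-1} − q_k·s_k, t_{k+1} = t_{k-1} − q_k·t_k, so r_k = a·s_k + b·t_k at every step:
  q = 1: r = 128, s = 1 − 1·0 = 1, t = 0 − 1·1 = -1  (check: 298·1 + 170·(-1) = 128)
  q = 1: r = 42, s = 0 − 1·1 = -1, t = 1 − 1·(-1) = 2  (check: 298·(-1) + 170·2 = 42)
  q = 3: r = 2, s = 1 − 3·(-1) = 4, t = -1 − 3·2 = -7  (check: 298·4 + 170·(-7) = 2)
The row with r = 2 (the gcd) gives the Bezout coefficients s = 4, t = -7.
Result: 298 · (4) + 170 · (-7) = 2.

gcd(298, 170) = 2; s = 4, t = -7 (check: 298·4 + 170·(-7) = 2).


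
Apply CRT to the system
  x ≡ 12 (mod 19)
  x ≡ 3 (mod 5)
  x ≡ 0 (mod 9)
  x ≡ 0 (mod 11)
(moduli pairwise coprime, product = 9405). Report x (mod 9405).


Product of moduli M = 19 · 5 · 9 · 11 = 9405.
Merge one congruence at a time:
  Start: x ≡ 12 (mod 19).
  Combine with x ≡ 3 (mod 5); new modulus lcm = 95.
    Write x = 12 + 19·t and substitute into x ≡ 3 (mod 5): 19·t ≡ 3 − 12 = -9 (mod 5).
    Reduce coefficients mod 5: 4·t ≡ 1 (mod 5).
    The inverse of 4 mod 5 is 4 (since 4·4 = 16 = 3·5 + 1), so t ≡ 4·1 = 4 ≡ 4 (mod 5).
    Then x = 12 + 19·4 = 88, valid modulo lcm(19, 5) = 95: x ≡ 88 (mod 95).
  Combine with x ≡ 0 (mod 9); new modulus lcm = 855.
    Write x = 88 + 95·t and substitute into x ≡ 0 (mod 9): 95·t ≡ 0 − 88 = -88 (mod 9).
    Reduce coefficients mod 9: 5·t ≡ 2 (mod 9).
    The inverse of 5 mod 9 is 2 (since 5·2 = 10 = 1·9 + 1), so t ≡ 2·2 = 4 ≡ 4 (mod 9).
    Then x = 88 + 95·4 = 468, valid modulo lcm(95, 9) = 855: x ≡ 468 (mod 855).
  Combine with x ≡ 0 (mod 11); new modulus lcm = 9405.
    Write x = 468 + 855·t and substitute into x ≡ 0 (mod 11): 855·t ≡ 0 − 468 = -468 (mod 11).
    Reduce coefficients mod 11: 8·t ≡ 5 (mod 11).
    The inverse of 8 mod 11 is 7 (since 8·7 = 56 = 5·11 + 1), so t ≡ 7·5 = 35 ≡ 2 (mod 11).
    Then x = 468 + 855·2 = 2178, valid modulo lcm(855, 11) = 9405: x ≡ 2178 (mod 9405).
Verify against each original: 2178 mod 19 = 12, 2178 mod 5 = 3, 2178 mod 9 = 0, 2178 mod 11 = 0.

x ≡ 2178 (mod 9405).


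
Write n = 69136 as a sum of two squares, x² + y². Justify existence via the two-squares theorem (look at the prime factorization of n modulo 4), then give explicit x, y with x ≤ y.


Step 1: Factor n = 69136 = 2^4 · 29 · 149.
Step 2: Check the mod-4 condition on each prime factor: 2 = 2 (special); 29 ≡ 1 (mod 4), exponent 1; 149 ≡ 1 (mod 4), exponent 1.
All primes ≡ 3 (mod 4) appear to even exponent (or don't appear), so by the two-squares theorem n IS expressible as a sum of two squares.
Step 3: Build a representation. Group n = k² · m with k = 4 and m = 29 · 149 = 4321 (a product of primes ≡ 1 (mod 4)); a representation of m scales to one of n via (k·x)² + (k·y)² = k²(x² + y²). Each prime p ≡ 1 (mod 4) is itself a sum of two squares; find a² by testing p − a² for a perfect square:
  29: 29 − 1² = 28, 29 − 2² = 25 = 5² ⇒ 29 = 2² + 5².
  149: 149 − 1² = 148, 149 − 2² = 145, 149 − 3² = 140, 149 − 4² = 133, 149 − 5² = 124, 149 − 6² = 113, 149 − 7² = 100 = 10² ⇒ 149 = 7² + 10².
  Combine using the Brahmagupta–Fibonacci identity (a² + b²)(c² + d²) = (ac − bd)² + (ad + bc)² = (ac + bd)² + (ad − bc)²:
  29 · 149 = 4321: from (2² + 5²)(7² + 10²), take (2·7 − 5·10, 2·10 + 5·7) = (14 − 50, 20 + 35) = (-36, 55); dropping signs (only squares matter) gives (36, 55); check 36² + 55² = 1296 + 3025 = 4321 ✓.
  Scale by k = 4: (4·36, 4·55) = (144, 220).
Step 4: Order so x ≤ y and verify: 144² + 220² = 20736 + 48400 = 69136 = n. ✓

n = 69136 = 144² + 220² (one valid representation with x ≤ y).


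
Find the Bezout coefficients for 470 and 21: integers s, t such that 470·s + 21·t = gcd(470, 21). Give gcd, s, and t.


Euclidean algorithm on (470, 21) — divide until remainder is 0:
  470 = 22 · 21 + 8
  21 = 2 · 8 + 5
  8 = 1 · 5 + 3
  5 = 1 · 3 + 2
  3 = 1 · 2 + 1
  2 = 2 · 1 + 0
gcd(470, 21) = 1.
Track Bezout coefficients alongside the remainders: start with r₀ = 470 = a·1 + b·0 (s = 1, t = 0) and r₁ = 21 = a·0 + b·1 (s = 0, t = 1); each new remainder r_{k+1} = r_{k-1} − q_k·r_k inherits s_{k+1} = s_{k-1} − q_k·s_k, t_{k+1} = t_{k-1} − q_k·t_k, so r_k = a·s_k + b·t_k at every step:
  q = 22: r = 8, s = 1 − 22·0 = 1, t = 0 − 22·1 = -22  (check: 470·1 + 21·(-22) = 8)
  q = 2: r = 5, s = 0 − 2·1 = -2, t = 1 − 2·(-22) = 45  (check: 470·(-2) + 21·45 = 5)
  q = 1: r = 3, s = 1 − 1·(-2) = 3, t = -22 − 1·45 = -67  (check: 470·3 + 21·(-67) = 3)
  q = 1: r = 2, s = -2 − 1·3 = -5, t = 45 − 1·(-67) = 112  (check: 470·(-5) + 21·112 = 2)
  q = 1: r = 1, s = 3 − 1·(-5) = 8, t = -67 − 1·112 = -179  (check: 470·8 + 21·(-179) = 1)
The row with r = 1 (the gcd) gives the Bezout coefficients s = 8, t = -179.
Result: 470 · (8) + 21 · (-179) = 1.

gcd(470, 21) = 1; s = 8, t = -179 (check: 470·8 + 21·(-179) = 1).


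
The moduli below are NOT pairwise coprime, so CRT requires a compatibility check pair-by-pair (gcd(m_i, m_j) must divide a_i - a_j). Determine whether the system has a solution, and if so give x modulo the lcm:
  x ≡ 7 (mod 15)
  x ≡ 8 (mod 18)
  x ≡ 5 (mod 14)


Moduli 15, 18, 14 are not pairwise coprime, so CRT works modulo lcm(m_i) when all pairwise compatibility conditions hold.
Pairwise compatibility: gcd(m_i, m_j) must divide a_i - a_j for every pair.
Merge one congruence at a time:
  Start: x ≡ 7 (mod 15).
  Combine with x ≡ 8 (mod 18): gcd(15, 18) = 3, and 8 - 7 = 1 is NOT divisible by 3.
    ⇒ system is inconsistent (no integer solution).

No solution (the system is inconsistent).


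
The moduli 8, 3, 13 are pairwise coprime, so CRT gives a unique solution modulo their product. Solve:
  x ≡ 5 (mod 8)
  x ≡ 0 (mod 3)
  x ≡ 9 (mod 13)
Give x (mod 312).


Moduli 8, 3, 13 are pairwise coprime; by CRT there is a unique solution modulo M = 8 · 3 · 13 = 312.
Solve pairwise, accumulating the modulus:
  Start with x ≡ 5 (mod 8).
  Combine with x ≡ 0 (mod 3): since gcd(8, 3) = 1, we get a unique residue mod 24.
    Write x = 5 + 8·t and substitute into x ≡ 0 (mod 3): 8·t ≡ 0 − 5 = -5 (mod 3).
    Reduce coefficients mod 3: 2·t ≡ 1 (mod 3).
    The inverse of 2 mod 3 is 2 (since 2·2 = 4 = 1·3 + 1), so t ≡ 2·1 = 2 ≡ 2 (mod 3).
    Then x = 5 + 8·2 = 21, valid modulo lcm(8, 3) = 24: x ≡ 21 (mod 24).
  Combine with x ≡ 9 (mod 13): since gcd(24, 13) = 1, we get a unique residue mod 312.
    Write x = 21 + 24·t and substitute into x ≡ 9 (mod 13): 24·t ≡ 9 − 21 = -12 (mod 13).
    Reduce coefficients mod 13: 11·t ≡ 1 (mod 13).
    The inverse of 11 mod 13 is 6 (since 11·6 = 66 = 5·13 + 1), so t ≡ 6·1 = 6 ≡ 6 (mod 13).
    Then x = 21 + 24·6 = 165, valid modulo lcm(24, 13) = 312: x ≡ 165 (mod 312).
Verify: 165 mod 8 = 5 ✓, 165 mod 3 = 0 ✓, 165 mod 13 = 9 ✓.

x ≡ 165 (mod 312).


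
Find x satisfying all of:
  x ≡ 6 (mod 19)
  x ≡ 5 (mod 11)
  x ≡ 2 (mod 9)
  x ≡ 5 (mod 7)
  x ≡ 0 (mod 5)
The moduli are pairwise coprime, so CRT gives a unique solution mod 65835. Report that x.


Product of moduli M = 19 · 11 · 9 · 7 · 5 = 65835.
Merge one congruence at a time:
  Start: x ≡ 6 (mod 19).
  Combine with x ≡ 5 (mod 11); new modulus lcm = 209.
    Write x = 6 + 19·t and substitute into x ≡ 5 (mod 11): 19·t ≡ 5 − 6 = -1 (mod 11).
    Reduce coefficients mod 11: 8·t ≡ 10 (mod 11).
    The inverse of 8 mod 11 is 7 (since 8·7 = 56 = 5·11 + 1), so t ≡ 7·10 = 70 ≡ 4 (mod 11).
    Then x = 6 + 19·4 = 82, valid modulo lcm(19, 11) = 209: x ≡ 82 (mod 209).
  Combine with x ≡ 2 (mod 9); new modulus lcm = 1881.
    Write x = 82 + 209·t and substitute into x ≡ 2 (mod 9): 209·t ≡ 2 − 82 = -80 (mod 9).
    Reduce coefficients mod 9: 2·t ≡ 1 (mod 9).
    The inverse of 2 mod 9 is 5 (since 2·5 = 10 = 1·9 + 1), so t ≡ 5·1 = 5 ≡ 5 (mod 9).
    Then x = 82 + 209·5 = 1127, valid modulo lcm(209, 9) = 1881: x ≡ 1127 (mod 1881).
  Combine with x ≡ 5 (mod 7); new modulus lcm = 13167.
    Write x = 1127 + 1881·t and substitute into x ≡ 5 (mod 7): 1881·t ≡ 5 − 1127 = -1122 (mod 7).
    Reduce coefficients mod 7: 5·t ≡ 5 (mod 7).
    The inverse of 5 mod 7 is 3 (since 5·3 = 15 = 2·7 + 1), so t ≡ 3·5 = 15 ≡ 1 (mod 7).
    Then x = 1127 + 1881·1 = 3008, valid modulo lcm(1881, 7) = 13167: x ≡ 3008 (mod 13167).
  Combine with x ≡ 0 (mod 5); new modulus lcm = 65835.
    Write x = 3008 + 13167·t and substitute into x ≡ 0 (mod 5): 13167·t ≡ 0 − 3008 = -3008 (mod 5).
    Reduce coefficients mod 5: 2·t ≡ 2 (mod 5).
    The inverse of 2 mod 5 is 3 (since 2·3 = 6 = 1·5 + 1), so t ≡ 3·2 = 6 ≡ 1 (mod 5).
    Then x = 3008 + 13167·1 = 16175, valid modulo lcm(13167, 5) = 65835: x ≡ 16175 (mod 65835).
Verify against each original: 16175 mod 19 = 6, 16175 mod 11 = 5, 16175 mod 9 = 2, 16175 mod 7 = 5, 16175 mod 5 = 0.

x ≡ 16175 (mod 65835).


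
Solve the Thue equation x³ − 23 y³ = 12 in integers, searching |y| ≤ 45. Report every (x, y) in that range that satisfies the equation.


The equation is x³ - 23y³ = 12. For fixed y, x³ = 23·y³ + 12, so a solution requires the RHS to be a perfect cube.
Strategy: iterate y from -45 to 45, compute RHS = 23·y³ + 12, and check whether it is a (positive or negative) perfect cube.
Check small values of y:
  y = 0: RHS = 12 is not a perfect cube.
  y = 1: RHS = 35 is not a perfect cube.
  y = -1: RHS = -11 is not a perfect cube.
  y = 2: RHS = 196 is not a perfect cube.
  y = -2: RHS = -172 is not a perfect cube.
  y = 3: RHS = 633 is not a perfect cube.
  y = -3: RHS = -609 is not a perfect cube.
Continuing the search up to |y| = 45 finds no solutions either.
No (x, y) in the scanned range satisfies the equation.

No integer solutions with |y| ≤ 45.


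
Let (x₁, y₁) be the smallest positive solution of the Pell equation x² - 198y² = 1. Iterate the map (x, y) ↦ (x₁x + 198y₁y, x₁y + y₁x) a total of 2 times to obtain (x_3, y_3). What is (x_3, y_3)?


Step 1: Find the fundamental solution (x₁, y₁) of x² - 198y² = 1.
  Expand √198 as a continued fraction. a₀ = ⌊√198⌋ = 14; iterate m_{k+1} = d_k·a_k − m_k, d_{k+1} = (198 − m_{k+1}²)/d_k, a_{k+1} = ⌊(a₀ + m_{k+1})/d_{k+1}⌋ (starting m₀ = 0, d₀ = 1), with convergents p_k = a_k·p_{k-1} + p_{k-2}, q_k = a_k·q_{k-1} + q_{k-2} (p₋₁ = 1, q₋₁ = 0):
  k = 0: a₀ = 14; p₀/q₀ = 14/1; p₀² − 198·q₀² = 196 − 198 = -2.
  k = 1: m = 14, d = 2, a = ⌊(14 + 14)/2⌋ = 14; p/q = (14·14 + 1)/(14·1 + 0) = 197/14; p² − 198·q² = 38809 − 38808 = 1.
  The first convergent with p² − 198·q² = 1 gives the fundamental solution (x₁, y₁) = (197, 14).
Step 2: Apply the recurrence (x_{n+1}, y_{n+1}) = (x₁x_n + 198y₁y_n, x₁y_n + y₁x_n) repeatedly.
  From (x_1, y_1) = (197, 14): x_2 = 197·197 + 198·14·14 = 77617; y_2 = 197·14 + 14·197 = 5516.
  From (x_2, y_2) = (77617, 5516): x_3 = 197·77617 + 198·14·5516 = 30580901; y_3 = 197·5516 + 14·77617 = 2173290.
Step 3: Verify x_3² - 198·y_3² = 935191505971801 - 935191505971800 = 1 (should be 1). ✓

(x_1, y_1) = (197, 14); (x_3, y_3) = (30580901, 2173290).


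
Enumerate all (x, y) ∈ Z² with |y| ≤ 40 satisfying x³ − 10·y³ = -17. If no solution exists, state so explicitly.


The equation is x³ - 10y³ = -17. For fixed y, x³ = 10·y³ − 17, so a solution requires the RHS to be a perfect cube.
Strategy: iterate y from -40 to 40, compute RHS = 10·y³ − 17, and check whether it is a (positive or negative) perfect cube.
Check small values of y:
  y = 0: RHS = -17 is not a perfect cube.
  y = 1: RHS = -7 is not a perfect cube.
  y = -1: RHS = -27 = (-3)³ ⇒ x = -3 works.
  y = 2: RHS = 63 is not a perfect cube.
  y = -2: RHS = -97 is not a perfect cube.
  y = 3: RHS = 253 is not a perfect cube.
  y = -3: RHS = -287 is not a perfect cube.
Continuing the search up to |y| = 40 finds no further solutions beyond those listed.
Collected solutions: (-3, -1).

Solutions (with |y| ≤ 40): (-3, -1).


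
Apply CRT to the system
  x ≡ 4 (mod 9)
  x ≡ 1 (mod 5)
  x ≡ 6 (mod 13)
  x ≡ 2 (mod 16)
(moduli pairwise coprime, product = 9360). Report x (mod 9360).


Product of moduli M = 9 · 5 · 13 · 16 = 9360.
Merge one congruence at a time:
  Start: x ≡ 4 (mod 9).
  Combine with x ≡ 1 (mod 5); new modulus lcm = 45.
    Write x = 4 + 9·t and substitute into x ≡ 1 (mod 5): 9·t ≡ 1 − 4 = -3 (mod 5).
    Reduce coefficients mod 5: 4·t ≡ 2 (mod 5).
    The inverse of 4 mod 5 is 4 (since 4·4 = 16 = 3·5 + 1), so t ≡ 4·2 = 8 ≡ 3 (mod 5).
    Then x = 4 + 9·3 = 31, valid modulo lcm(9, 5) = 45: x ≡ 31 (mod 45).
  Combine with x ≡ 6 (mod 13); new modulus lcm = 585.
    Write x = 31 + 45·t and substitute into x ≡ 6 (mod 13): 45·t ≡ 6 − 31 = -25 (mod 13).
    Reduce coefficients mod 13: 6·t ≡ 1 (mod 13).
    The inverse of 6 mod 13 is 11 (since 6·11 = 66 = 5·13 + 1), so t ≡ 11·1 = 11 ≡ 11 (mod 13).
    Then x = 31 + 45·11 = 526, valid modulo lcm(45, 13) = 585: x ≡ 526 (mod 585).
  Combine with x ≡ 2 (mod 16); new modulus lcm = 9360.
    Write x = 526 + 585·t and substitute into x ≡ 2 (mod 16): 585·t ≡ 2 − 526 = -524 (mod 16).
    Reduce coefficients mod 16: 9·t ≡ 4 (mod 16).
    The inverse of 9 mod 16 is 9 (since 9·9 = 81 = 5·16 + 1), so t ≡ 9·4 = 36 ≡ 4 (mod 16).
    Then x = 526 + 585·4 = 2866, valid modulo lcm(585, 16) = 9360: x ≡ 2866 (mod 9360).
Verify against each original: 2866 mod 9 = 4, 2866 mod 5 = 1, 2866 mod 13 = 6, 2866 mod 16 = 2.

x ≡ 2866 (mod 9360).


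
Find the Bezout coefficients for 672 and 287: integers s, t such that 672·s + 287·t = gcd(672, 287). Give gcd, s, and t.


Euclidean algorithm on (672, 287) — divide until remainder is 0:
  672 = 2 · 287 + 98
  287 = 2 · 98 + 91
  98 = 1 · 91 + 7
  91 = 13 · 7 + 0
gcd(672, 287) = 7.
Track Bezout coefficients alongside the remainders: start with r₀ = 672 = a·1 + b·0 (s = 1, t = 0) and r₁ = 287 = a·0 + b·1 (s = 0, t = 1); each new remainder r_{k+1} = r_{k-1} − q_k·r_k inherits s_{k+1} = s_{k-1} − q_k·s_k, t_{k+1} = t_{k-1} − q_k·t_k, so r_k = a·s_k + b·t_k at every step:
  q = 2: r = 98, s = 1 − 2·0 = 1, t = 0 − 2·1 = -2  (check: 672·1 + 287·(-2) = 98)
  q = 2: r = 91, s = 0 − 2·1 = -2, t = 1 − 2·(-2) = 5  (check: 672·(-2) + 287·5 = 91)
  q = 1: r = 7, s = 1 − 1·(-2) = 3, t = -2 − 1·5 = -7  (check: 672·3 + 287·(-7) = 7)
The row with r = 7 (the gcd) gives the Bezout coefficients s = 3, t = -7.
Result: 672 · (3) + 287 · (-7) = 7.

gcd(672, 287) = 7; s = 3, t = -7 (check: 672·3 + 287·(-7) = 7).


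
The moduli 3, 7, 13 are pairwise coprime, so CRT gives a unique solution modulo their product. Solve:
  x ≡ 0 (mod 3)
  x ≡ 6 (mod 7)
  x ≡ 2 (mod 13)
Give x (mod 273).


Moduli 3, 7, 13 are pairwise coprime; by CRT there is a unique solution modulo M = 3 · 7 · 13 = 273.
Solve pairwise, accumulating the modulus:
  Start with x ≡ 0 (mod 3).
  Combine with x ≡ 6 (mod 7): since gcd(3, 7) = 1, we get a unique residue mod 21.
    Write x = 0 + 3·t and substitute into x ≡ 6 (mod 7): 3·t ≡ 6 − 0 = 6 (mod 7).
    The inverse of 3 mod 7 is 5 (since 3·5 = 15 = 2·7 + 1), so t ≡ 5·6 = 30 ≡ 2 (mod 7).
    Then x = 0 + 3·2 = 6, valid modulo lcm(3, 7) = 21: x ≡ 6 (mod 21).
  Combine with x ≡ 2 (mod 13): since gcd(21, 13) = 1, we get a unique residue mod 273.
    Write x = 6 + 21·t and substitute into x ≡ 2 (mod 13): 21·t ≡ 2 − 6 = -4 (mod 13).
    Reduce coefficients mod 13: 8·t ≡ 9 (mod 13).
    The inverse of 8 mod 13 is 5 (since 8·5 = 40 = 3·13 + 1), so t ≡ 5·9 = 45 ≡ 6 (mod 13).
    Then x = 6 + 21·6 = 132, valid modulo lcm(21, 13) = 273: x ≡ 132 (mod 273).
Verify: 132 mod 3 = 0 ✓, 132 mod 7 = 6 ✓, 132 mod 13 = 2 ✓.

x ≡ 132 (mod 273).


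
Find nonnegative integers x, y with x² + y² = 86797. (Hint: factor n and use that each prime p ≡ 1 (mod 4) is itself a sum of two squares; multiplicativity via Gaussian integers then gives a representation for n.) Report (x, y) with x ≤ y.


Step 1: Factor n = 86797 = 29 · 41 · 73.
Step 2: Check the mod-4 condition on each prime factor: 29 ≡ 1 (mod 4), exponent 1; 41 ≡ 1 (mod 4), exponent 1; 73 ≡ 1 (mod 4), exponent 1.
All primes ≡ 3 (mod 4) appear to even exponent (or don't appear), so by the two-squares theorem n IS expressible as a sum of two squares.
Step 3: Build a representation. Here n = 29 · 41 · 73 is a product of primes ≡ 1 (mod 4). Each prime p ≡ 1 (mod 4) is itself a sum of two squares; find a² by testing p − a² for a perfect square:
  29: 29 − 1² = 28, 29 − 2² = 25 = 5² ⇒ 29 = 2² + 5².
  41: 41 − 1² = 40, 41 − 2² = 37, 41 − 3² = 32, 41 − 4² = 25 = 5² ⇒ 41 = 4² + 5².
  73: 73 − 1² = 72, 73 − 2² = 69, 73 − 3² = 64 = 8² ⇒ 73 = 3² + 8².
  Combine using the Brahmagupta–Fibonacci identity (a² + b²)(c² + d²) = (ac − bd)² + (ad + bc)² = (ac + bd)² + (ad − bc)²:
  29 · 41 = 1189: from (2² + 5²)(4² + 5²), take (2·4 − 5·5, 2·5 + 5·4) = (8 − 25, 10 + 20) = (-17, 30); dropping signs (only squares matter) gives (17, 30); check 17² + 30² = 289 + 900 = 1189 ✓.
  1189 · 73 = 86797: from (17² + 30²)(3² + 8²), take (17·3 − 30·8, 17·8 + 30·3) = (51 − 240, 136 + 90) = (-189, 226); dropping signs (only squares matter) gives (189, 226); check 189² + 226² = 35721 + 51076 = 86797 ✓.
Step 4: Order so x ≤ y and verify: 189² + 226² = 35721 + 51076 = 86797 = n. ✓

n = 86797 = 189² + 226² (one valid representation with x ≤ y).


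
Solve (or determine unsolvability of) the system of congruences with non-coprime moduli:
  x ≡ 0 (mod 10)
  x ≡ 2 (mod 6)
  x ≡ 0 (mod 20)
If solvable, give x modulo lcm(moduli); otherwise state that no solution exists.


Moduli 10, 6, 20 are not pairwise coprime, so CRT works modulo lcm(m_i) when all pairwise compatibility conditions hold.
Pairwise compatibility: gcd(m_i, m_j) must divide a_i - a_j for every pair.
Merge one congruence at a time:
  Start: x ≡ 0 (mod 10).
  Combine with x ≡ 2 (mod 6): gcd(10, 6) = 2; 2 - 0 = 2, which IS divisible by 2, so compatible.
    Write x = 0 + 10·t and substitute into x ≡ 2 (mod 6): 10·t ≡ 2 − 0 = 2 (mod 6).
    Divide the congruence (and modulus) by g = 2: 5·t ≡ 1 (mod 3).
    Reduce coefficients mod 3: 2·t ≡ 1 (mod 3).
    The inverse of 2 mod 3 is 2 (since 2·2 = 4 = 1·3 + 1), so t ≡ 2·1 = 2 ≡ 2 (mod 3).
    Then x = 0 + 10·2 = 20, valid modulo lcm(10, 6) = 30: x ≡ 20 (mod 30).
  Combine with x ≡ 0 (mod 20): gcd(30, 20) = 10; 0 - 20 = -20, which IS divisible by 10, so compatible.
    Write x = 20 + 30·t and substitute into x ≡ 0 (mod 20): 30·t ≡ 0 − 20 = -20 (mod 20).
    Divide the congruence (and modulus) by g = 10: 3·t ≡ -2 (mod 2).
    Reduce coefficients mod 2: 1·t ≡ 0 (mod 2).
    So t ≡ 0 (mod 2).
    Then x = 20 + 30·0 = 20, valid modulo lcm(30, 20) = 60: x ≡ 20 (mod 60).
Verify: 20 mod 10 = 0, 20 mod 6 = 2, 20 mod 20 = 0.

x ≡ 20 (mod 60).
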